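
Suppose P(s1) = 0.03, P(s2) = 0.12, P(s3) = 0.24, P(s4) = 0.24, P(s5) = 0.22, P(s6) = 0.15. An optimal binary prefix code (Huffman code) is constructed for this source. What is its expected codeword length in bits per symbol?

Repeatedly combine the two least-probable nodes; the expected code length is the sum of the merged weights.
merge 3/100 + 3/25 → 3/20
merge 3/20 + 3/20 → 3/10
merge 11/50 + 6/25 → 23/50
merge 6/25 + 3/10 → 27/50
merge 23/50 + 27/50 → 1
L = 3/20 + 3/10 + 23/50 + 27/50 + 1 = 49/20 = 2.45 bits/symbol.

2.45 bits/symbol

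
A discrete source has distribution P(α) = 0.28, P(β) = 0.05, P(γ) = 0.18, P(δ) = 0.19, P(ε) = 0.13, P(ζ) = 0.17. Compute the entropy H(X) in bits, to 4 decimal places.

2.4481 bits

H = −Σ pᵢ log₂ pᵢ.
−0.28·log₂(0.28) = 0.5142
−0.05·log₂(0.05) = 0.2161
−0.18·log₂(0.18) = 0.4453
−0.19·log₂(0.19) = 0.4552
−0.13·log₂(0.13) = 0.3826
−0.17·log₂(0.17) = 0.4346
Sum ≈ 2.4481 → 2.4481 bits.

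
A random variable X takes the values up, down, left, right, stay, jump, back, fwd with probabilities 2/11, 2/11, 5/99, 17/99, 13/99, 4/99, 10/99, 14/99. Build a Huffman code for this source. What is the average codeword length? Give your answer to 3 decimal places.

Repeatedly combine the two least-probable nodes; the expected code length is the sum of the merged weights.
merge 4/99 + 5/99 → 1/11
merge 1/11 + 10/99 → 19/99
merge 13/99 + 14/99 → 3/11
merge 17/99 + 2/11 → 35/99
merge 2/11 + 19/99 → 37/99
merge 3/11 + 35/99 → 62/99
merge 37/99 + 62/99 → 1
L = 1/11 + 19/99 + 3/11 + 35/99 + 37/99 + 62/99 + 1 = 32/11 ≈ 2.909 bits/symbol.

2.909 bits/symbol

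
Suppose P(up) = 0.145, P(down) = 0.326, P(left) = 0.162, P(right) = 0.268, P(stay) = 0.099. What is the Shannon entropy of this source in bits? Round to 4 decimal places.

2.1959 bits

H = −Σ pᵢ log₂ pᵢ.
−0.145·log₂(0.145) = 0.4040
−0.326·log₂(0.326) = 0.5272
−0.162·log₂(0.162) = 0.4254
−0.268·log₂(0.268) = 0.5091
−0.099·log₂(0.099) = 0.3303
Sum ≈ 2.1959 → 2.1959 bits.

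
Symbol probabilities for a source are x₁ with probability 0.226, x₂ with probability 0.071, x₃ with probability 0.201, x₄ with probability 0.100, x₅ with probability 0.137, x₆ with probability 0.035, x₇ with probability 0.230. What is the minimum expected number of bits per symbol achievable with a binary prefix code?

2.65 bits/symbol

Repeatedly combine the two least-probable nodes; the expected code length is the sum of the merged weights.
merge 7/200 + 71/1000 → 53/500
merge 1/10 + 53/500 → 103/500
merge 137/1000 + 201/1000 → 169/500
merge 103/500 + 113/500 → 54/125
merge 23/100 + 169/500 → 71/125
merge 54/125 + 71/125 → 1
L = 53/500 + 103/500 + 169/500 + 54/125 + 71/125 + 1 = 53/20 = 2.65 bits/symbol.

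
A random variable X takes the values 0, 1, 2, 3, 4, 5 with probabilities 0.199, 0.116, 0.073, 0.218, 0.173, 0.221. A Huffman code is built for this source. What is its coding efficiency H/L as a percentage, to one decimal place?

97.9%

Entropy H = −Σ p log₂ p ≈ 2.4979 bits.
Huffman merges: 73/1000+29/250→189/1000; 173/1000+189/1000→181/500; 199/1000+109/500→417/1000; 221/1000+181/500→583/1000; 417/1000+583/1000→1. L = 2551/1000 ≈ 2.5510.
Efficiency = H/L = 2.4979/2.5510 = 97.9%.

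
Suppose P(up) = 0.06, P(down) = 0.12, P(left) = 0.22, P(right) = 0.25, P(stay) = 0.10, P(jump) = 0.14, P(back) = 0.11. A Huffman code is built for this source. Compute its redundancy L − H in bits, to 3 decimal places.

0.019 bits

Entropy H = −Σ p log₂ p ≈ 2.6708 bits.
Huffman merges: 3/50+1/10→4/25; 11/100+3/25→23/100; 7/50+4/25→3/10; 11/50+23/100→9/20; 1/4+3/10→11/20; 9/20+11/20→1. L = 269/100 ≈ 2.6900.
L − H = 2.6900 − 2.6708 = 0.019 bits.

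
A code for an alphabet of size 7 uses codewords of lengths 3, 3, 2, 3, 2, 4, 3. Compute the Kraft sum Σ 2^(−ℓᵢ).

With common denominator 2^4 = 16: Σ 2^(−ℓᵢ) = 2/16 + 2/16 + 4/16 + 2/16 + 4/16 + 1/16 + 2/16 = 17/16 = 1.0625.

1.0625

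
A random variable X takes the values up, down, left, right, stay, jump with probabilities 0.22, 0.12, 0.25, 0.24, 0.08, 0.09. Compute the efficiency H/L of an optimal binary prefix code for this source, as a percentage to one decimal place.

99.4%

Entropy H = −Σ p log₂ p ≈ 2.4459 bits.
Huffman merges: 2/25+9/100→17/100; 3/25+17/100→29/100; 11/50+6/25→23/50; 1/4+29/100→27/50; 23/50+27/50→1. L = 123/50 ≈ 2.4600.
Efficiency = H/L = 2.4459/2.4600 = 99.4%.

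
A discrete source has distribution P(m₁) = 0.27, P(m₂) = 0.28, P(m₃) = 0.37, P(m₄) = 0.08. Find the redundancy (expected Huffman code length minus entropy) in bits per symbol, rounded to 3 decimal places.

0.134 bits

Entropy H = −Σ p log₂ p ≈ 1.8465 bits.
Huffman merges: 2/25+27/100→7/20; 7/25+7/20→63/100; 37/100+63/100→1. L = 99/50 ≈ 1.9800.
L − H = 1.9800 − 1.8465 = 0.134 bits.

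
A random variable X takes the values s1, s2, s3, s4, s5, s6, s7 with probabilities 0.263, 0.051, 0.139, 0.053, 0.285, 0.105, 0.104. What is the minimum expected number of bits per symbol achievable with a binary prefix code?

2.556 bits/symbol

Repeatedly combine the two least-probable nodes; the expected code length is the sum of the merged weights.
merge 51/1000 + 53/1000 → 13/125
merge 13/125 + 13/125 → 26/125
merge 21/200 + 139/1000 → 61/250
merge 26/125 + 61/250 → 113/250
merge 263/1000 + 57/200 → 137/250
merge 113/250 + 137/250 → 1
L = 13/125 + 26/125 + 61/250 + 113/250 + 137/250 + 1 = 639/250 = 2.556 bits/symbol.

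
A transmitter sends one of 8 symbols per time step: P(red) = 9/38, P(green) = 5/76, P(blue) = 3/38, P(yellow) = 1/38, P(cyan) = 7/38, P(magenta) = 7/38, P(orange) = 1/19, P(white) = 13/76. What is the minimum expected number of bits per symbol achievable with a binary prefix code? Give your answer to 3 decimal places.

Repeatedly combine the two least-probable nodes; the expected code length is the sum of the merged weights.
merge 1/38 + 1/19 → 3/38
merge 5/76 + 3/38 → 11/76
merge 3/38 + 11/76 → 17/76
merge 13/76 + 7/38 → 27/76
merge 7/38 + 17/76 → 31/76
merge 9/38 + 27/76 → 45/76
merge 31/76 + 45/76 → 1
L = 3/38 + 11/76 + 17/76 + 27/76 + 31/76 + 45/76 + 1 = 213/76 ≈ 2.803 bits/symbol.

2.803 bits/symbol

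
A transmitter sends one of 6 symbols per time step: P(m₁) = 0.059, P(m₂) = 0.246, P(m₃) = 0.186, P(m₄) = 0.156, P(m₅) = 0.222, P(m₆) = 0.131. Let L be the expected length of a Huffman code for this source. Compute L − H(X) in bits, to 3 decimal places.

0.058 bits

Entropy H = −Σ p log₂ p ≈ 2.4743 bits.
Huffman merges: 59/1000+131/1000→19/100; 39/250+93/500→171/500; 19/100+111/500→103/250; 123/500+171/500→147/250; 103/250+147/250→1. L = 633/250 ≈ 2.5320.
L − H = 2.5320 − 2.4743 = 0.058 bits.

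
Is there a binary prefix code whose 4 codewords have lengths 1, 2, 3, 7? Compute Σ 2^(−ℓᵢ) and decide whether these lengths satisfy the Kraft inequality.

With common denominator 2^7 = 128: Σ 2^(−ℓᵢ) = 64/128 + 32/128 + 16/128 + 1/128 = 113/128 = 0.8828125.
Kraft's inequality requires Σ ≤ 1; here Σ = 0.8828125 ≤ 1, so such a prefix code exists.

0.8828125; yes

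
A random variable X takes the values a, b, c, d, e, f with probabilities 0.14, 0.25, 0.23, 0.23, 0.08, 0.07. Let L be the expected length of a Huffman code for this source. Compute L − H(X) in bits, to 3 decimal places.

0.007 bits

Entropy H = −Σ p log₂ p ≈ 2.4325 bits.
Huffman merges: 7/100+2/25→3/20; 7/50+3/20→29/100; 23/100+23/100→23/50; 1/4+29/100→27/50; 23/50+27/50→1. L = 61/25 ≈ 2.4400.
L − H = 2.4400 − 2.4325 = 0.007 bits.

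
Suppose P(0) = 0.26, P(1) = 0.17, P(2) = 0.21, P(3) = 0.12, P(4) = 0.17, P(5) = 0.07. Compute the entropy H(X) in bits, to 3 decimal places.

H = −Σ pᵢ log₂ pᵢ.
−0.26·log₂(0.26) = 0.5053
−0.17·log₂(0.17) = 0.4346
−0.21·log₂(0.21) = 0.4728
−0.12·log₂(0.12) = 0.3671
−0.17·log₂(0.17) = 0.4346
−0.07·log₂(0.07) = 0.2686
Sum ≈ 2.4829 → 2.483 bits.

2.483 bits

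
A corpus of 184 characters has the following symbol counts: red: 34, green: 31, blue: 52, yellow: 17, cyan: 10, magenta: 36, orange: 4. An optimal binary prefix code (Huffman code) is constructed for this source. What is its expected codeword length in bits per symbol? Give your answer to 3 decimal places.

2.582 bits/symbol

Probabilities are the counts divided by 184.
Repeatedly combine the two least-probable nodes; the expected code length is the sum of the merged weights.
merge 1/46 + 5/92 → 7/92
merge 7/92 + 17/184 → 31/184
merge 31/184 + 31/184 → 31/92
merge 17/92 + 9/46 → 35/92
merge 13/46 + 31/92 → 57/92
merge 35/92 + 57/92 → 1
L = 7/92 + 31/184 + 31/92 + 35/92 + 57/92 + 1 = 475/184 ≈ 2.582 bits/symbol.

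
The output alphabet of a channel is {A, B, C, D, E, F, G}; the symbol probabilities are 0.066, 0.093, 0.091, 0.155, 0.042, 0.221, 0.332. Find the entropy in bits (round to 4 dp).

2.5106 bits

H = −Σ pᵢ log₂ pᵢ.
−0.066·log₂(0.066) = 0.2588
−0.093·log₂(0.093) = 0.3187
−0.091·log₂(0.091) = 0.3147
−0.155·log₂(0.155) = 0.4169
−0.042·log₂(0.042) = 0.1921
−0.221·log₂(0.221) = 0.4813
−0.332·log₂(0.332) = 0.5281
Sum ≈ 2.5106 → 2.5106 bits.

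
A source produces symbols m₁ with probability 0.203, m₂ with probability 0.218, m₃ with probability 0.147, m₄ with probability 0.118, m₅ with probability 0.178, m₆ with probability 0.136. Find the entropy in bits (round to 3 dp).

H = −Σ pᵢ log₂ pᵢ.
−0.203·log₂(0.203) = 0.4670
−0.218·log₂(0.218) = 0.4791
−0.147·log₂(0.147) = 0.4066
−0.118·log₂(0.118) = 0.3638
−0.178·log₂(0.178) = 0.4432
−0.136·log₂(0.136) = 0.3915
Sum ≈ 2.5512 → 2.551 bits.

2.551 bits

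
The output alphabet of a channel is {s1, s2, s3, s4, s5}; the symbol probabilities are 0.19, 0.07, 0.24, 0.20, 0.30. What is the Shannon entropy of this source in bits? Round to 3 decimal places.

2.203 bits

H = −Σ pᵢ log₂ pᵢ.
−0.19·log₂(0.19) = 0.4552
−0.07·log₂(0.07) = 0.2686
−0.24·log₂(0.24) = 0.4941
−0.20·log₂(0.20) = 0.4644
−0.30·log₂(0.30) = 0.5211
Sum ≈ 2.2034 → 2.203 bits.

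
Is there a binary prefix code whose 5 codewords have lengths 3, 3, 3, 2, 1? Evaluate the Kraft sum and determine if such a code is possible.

1.125; no

With common denominator 2^3 = 8: Σ 2^(−ℓᵢ) = 1/8 + 1/8 + 1/8 + 2/8 + 4/8 = 9/8 = 1.125.
Kraft's inequality requires Σ ≤ 1; here Σ = 1.125 > 1, so no such prefix code exists.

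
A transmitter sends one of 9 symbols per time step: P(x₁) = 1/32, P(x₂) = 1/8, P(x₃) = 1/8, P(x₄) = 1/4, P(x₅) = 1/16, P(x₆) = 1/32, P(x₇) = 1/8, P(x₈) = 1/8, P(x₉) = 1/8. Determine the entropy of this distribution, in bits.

Each probability is a power of 1/2, so log₂(1/p) is an integer.
H = Σ p·log₂(1/p) = 1/32·5 + 1/8·3 + 1/8·3 + 1/4·2 + 1/16·4 + 1/32·5 + 1/8·3 + 1/8·3 + 1/8·3 = 2.9375 bits.

2.9375 bits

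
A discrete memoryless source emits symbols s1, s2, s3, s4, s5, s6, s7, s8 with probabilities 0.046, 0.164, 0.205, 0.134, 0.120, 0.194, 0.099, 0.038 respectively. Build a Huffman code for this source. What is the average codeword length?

Repeatedly combine the two least-probable nodes; the expected code length is the sum of the merged weights.
merge 19/500 + 23/500 → 21/250
merge 21/250 + 99/1000 → 183/1000
merge 3/25 + 67/500 → 127/500
merge 41/250 + 183/1000 → 347/1000
merge 97/500 + 41/200 → 399/1000
merge 127/500 + 347/1000 → 601/1000
merge 399/1000 + 601/1000 → 1
L = 21/250 + 183/1000 + 127/500 + 347/1000 + 399/1000 + 601/1000 + 1 = 717/250 = 2.868 bits/symbol.

2.868 bits/symbol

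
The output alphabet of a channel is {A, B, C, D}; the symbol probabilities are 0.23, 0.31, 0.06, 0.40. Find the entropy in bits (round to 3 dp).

1.784 bits

H = −Σ pᵢ log₂ pᵢ.
−0.23·log₂(0.23) = 0.4877
−0.31·log₂(0.31) = 0.5238
−0.06·log₂(0.06) = 0.2435
−0.40·log₂(0.40) = 0.5288
Sum ≈ 1.7838 → 1.784 bits.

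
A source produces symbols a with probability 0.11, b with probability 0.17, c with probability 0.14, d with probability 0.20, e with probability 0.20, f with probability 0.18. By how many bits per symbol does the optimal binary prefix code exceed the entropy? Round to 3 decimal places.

0.044 bits

Entropy H = −Σ p log₂ p ≈ 2.5561 bits.
Huffman merges: 11/100+7/50→1/4; 17/100+9/50→7/20; 1/5+1/5→2/5; 1/4+7/20→3/5; 2/5+3/5→1. L = 13/5 ≈ 2.6000.
L − H = 2.6000 − 2.5561 = 0.044 bits.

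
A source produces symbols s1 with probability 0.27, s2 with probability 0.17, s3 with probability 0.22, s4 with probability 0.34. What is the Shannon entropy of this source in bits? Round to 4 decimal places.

H = −Σ pᵢ log₂ pᵢ.
−0.27·log₂(0.27) = 0.5100
−0.17·log₂(0.17) = 0.4346
−0.22·log₂(0.22) = 0.4806
−0.34·log₂(0.34) = 0.5292
Sum ≈ 1.9544 → 1.9544 bits.

1.9544 bits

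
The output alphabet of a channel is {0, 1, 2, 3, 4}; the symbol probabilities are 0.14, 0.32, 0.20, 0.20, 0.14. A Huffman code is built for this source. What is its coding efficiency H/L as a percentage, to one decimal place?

Entropy H = −Σ p log₂ p ≈ 2.2490 bits.
Huffman merges: 7/50+7/50→7/25; 1/5+1/5→2/5; 7/25+8/25→3/5; 2/5+3/5→1. L = 57/25 ≈ 2.2800.
Efficiency = H/L = 2.2490/2.2800 = 98.6%.

98.6%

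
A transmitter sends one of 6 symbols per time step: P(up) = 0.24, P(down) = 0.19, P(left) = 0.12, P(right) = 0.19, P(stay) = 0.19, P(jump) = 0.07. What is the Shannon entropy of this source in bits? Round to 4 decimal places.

H = −Σ pᵢ log₂ pᵢ.
−0.24·log₂(0.24) = 0.4941
−0.19·log₂(0.19) = 0.4552
−0.12·log₂(0.12) = 0.3671
−0.19·log₂(0.19) = 0.4552
−0.19·log₂(0.19) = 0.4552
−0.07·log₂(0.07) = 0.2686
Sum ≈ 2.4954 → 2.4954 bits.

2.4954 bits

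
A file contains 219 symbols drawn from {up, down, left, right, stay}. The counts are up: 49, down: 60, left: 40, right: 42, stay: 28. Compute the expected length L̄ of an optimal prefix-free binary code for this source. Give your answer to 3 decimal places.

Probabilities are the counts divided by 219.
Repeatedly combine the two least-probable nodes; the expected code length is the sum of the merged weights.
merge 28/219 + 40/219 → 68/219
merge 14/73 + 49/219 → 91/219
merge 20/73 + 68/219 → 128/219
merge 91/219 + 128/219 → 1
L = 68/219 + 91/219 + 128/219 + 1 = 506/219 ≈ 2.311 bits/symbol.

2.311 bits/symbol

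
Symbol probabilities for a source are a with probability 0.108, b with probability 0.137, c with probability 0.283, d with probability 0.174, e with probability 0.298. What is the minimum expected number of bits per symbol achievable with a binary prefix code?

Repeatedly combine the two least-probable nodes; the expected code length is the sum of the merged weights.
merge 27/250 + 137/1000 → 49/200
merge 87/500 + 49/200 → 419/1000
merge 283/1000 + 149/500 → 581/1000
merge 419/1000 + 581/1000 → 1
L = 49/200 + 419/1000 + 581/1000 + 1 = 449/200 = 2.245 bits/symbol.

2.245 bits/symbol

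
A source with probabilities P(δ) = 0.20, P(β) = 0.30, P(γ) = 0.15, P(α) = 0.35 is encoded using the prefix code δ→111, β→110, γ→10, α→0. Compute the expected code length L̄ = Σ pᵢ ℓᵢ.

2.15 bits/symbol

L̄ = Σ pᵢ·ℓᵢ = 0.20·3 + 0.30·3 + 0.15·2 + 0.35·1 = 2.15 bits/symbol.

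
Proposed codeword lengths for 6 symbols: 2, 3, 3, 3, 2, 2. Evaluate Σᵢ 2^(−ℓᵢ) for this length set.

1.125

With common denominator 2^3 = 8: Σ 2^(−ℓᵢ) = 2/8 + 1/8 + 1/8 + 1/8 + 2/8 + 2/8 = 9/8 = 1.125.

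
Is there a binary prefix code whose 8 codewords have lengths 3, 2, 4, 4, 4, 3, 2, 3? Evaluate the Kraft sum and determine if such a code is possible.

With common denominator 2^4 = 16: Σ 2^(−ℓᵢ) = 2/16 + 4/16 + 1/16 + 1/16 + 1/16 + 2/16 + 4/16 + 2/16 = 17/16 = 1.0625.
Kraft's inequality requires Σ ≤ 1; here Σ = 1.0625 > 1, so no such prefix code exists.

1.0625; no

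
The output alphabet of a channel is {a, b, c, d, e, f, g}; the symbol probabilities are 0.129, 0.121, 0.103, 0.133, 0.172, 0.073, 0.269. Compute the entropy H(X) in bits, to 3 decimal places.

2.697 bits

H = −Σ pᵢ log₂ pᵢ.
−0.129·log₂(0.129) = 0.3811
−0.121·log₂(0.121) = 0.3687
−0.103·log₂(0.103) = 0.3378
−0.133·log₂(0.133) = 0.3871
−0.172·log₂(0.172) = 0.4368
−0.073·log₂(0.073) = 0.2756
−0.269·log₂(0.269) = 0.5096
Sum ≈ 2.6967 → 2.697 bits.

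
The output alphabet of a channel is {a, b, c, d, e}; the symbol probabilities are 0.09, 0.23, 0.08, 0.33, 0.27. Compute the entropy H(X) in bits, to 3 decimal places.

2.130 bits

H = −Σ pᵢ log₂ pᵢ.
−0.09·log₂(0.09) = 0.3127
−0.23·log₂(0.23) = 0.4877
−0.08·log₂(0.08) = 0.2915
−0.33·log₂(0.33) = 0.5278
−0.27·log₂(0.27) = 0.5100
Sum ≈ 2.1297 → 2.130 bits.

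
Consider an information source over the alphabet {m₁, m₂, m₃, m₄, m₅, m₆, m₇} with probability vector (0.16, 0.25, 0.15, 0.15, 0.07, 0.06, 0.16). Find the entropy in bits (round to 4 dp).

2.6792 bits

H = −Σ pᵢ log₂ pᵢ.
−0.16·log₂(0.16) = 0.4230
−0.25·log₂(0.25) = 0.5000
−0.15·log₂(0.15) = 0.4105
−0.15·log₂(0.15) = 0.4105
−0.07·log₂(0.07) = 0.2686
−0.06·log₂(0.06) = 0.2435
−0.16·log₂(0.16) = 0.4230
Sum ≈ 2.6792 → 2.6792 bits.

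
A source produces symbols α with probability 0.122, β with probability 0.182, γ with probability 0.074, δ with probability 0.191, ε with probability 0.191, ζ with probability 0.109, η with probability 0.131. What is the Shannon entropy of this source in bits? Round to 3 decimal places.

2.741 bits

H = −Σ pᵢ log₂ pᵢ.
−0.122·log₂(0.122) = 0.3703
−0.182·log₂(0.182) = 0.4474
−0.074·log₂(0.074) = 0.2780
−0.191·log₂(0.191) = 0.4562
−0.191·log₂(0.191) = 0.4562
−0.109·log₂(0.109) = 0.3485
−0.131·log₂(0.131) = 0.3841
Sum ≈ 2.7406 → 2.741 bits.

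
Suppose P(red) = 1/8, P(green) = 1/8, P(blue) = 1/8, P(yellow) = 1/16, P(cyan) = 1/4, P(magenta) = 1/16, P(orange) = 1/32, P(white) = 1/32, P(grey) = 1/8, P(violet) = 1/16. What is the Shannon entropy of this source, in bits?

Each probability is a power of 1/2, so log₂(1/p) is an integer.
H = Σ p·log₂(1/p) = 1/8·3 + 1/8·3 + 1/8·3 + 1/16·4 + 1/4·2 + 1/16·4 + 1/32·5 + 1/32·5 + 1/8·3 + 1/16·4 = 3.0625 bits.

3.0625 bits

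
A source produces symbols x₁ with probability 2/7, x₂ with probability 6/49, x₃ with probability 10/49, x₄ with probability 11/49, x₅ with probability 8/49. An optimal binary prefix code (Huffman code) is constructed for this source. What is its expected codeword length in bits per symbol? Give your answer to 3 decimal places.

2.286 bits/symbol

Repeatedly combine the two least-probable nodes; the expected code length is the sum of the merged weights.
merge 6/49 + 8/49 → 2/7
merge 10/49 + 11/49 → 3/7
merge 2/7 + 2/7 → 4/7
merge 3/7 + 4/7 → 1
L = 2/7 + 3/7 + 4/7 + 1 = 16/7 ≈ 2.286 bits/symbol.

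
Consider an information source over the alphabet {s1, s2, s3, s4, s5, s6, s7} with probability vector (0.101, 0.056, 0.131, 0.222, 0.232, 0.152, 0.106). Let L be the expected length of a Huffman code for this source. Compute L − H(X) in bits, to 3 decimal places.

Entropy H = −Σ p log₂ p ≈ 2.6785 bits.
Huffman merges: 7/125+101/1000→157/1000; 53/500+131/1000→237/1000; 19/125+157/1000→309/1000; 111/500+29/125→227/500; 237/1000+309/1000→273/500; 227/500+273/500→1. L = 2703/1000 ≈ 2.7030.
L − H = 2.7030 − 2.6785 = 0.025 bits.

0.025 bits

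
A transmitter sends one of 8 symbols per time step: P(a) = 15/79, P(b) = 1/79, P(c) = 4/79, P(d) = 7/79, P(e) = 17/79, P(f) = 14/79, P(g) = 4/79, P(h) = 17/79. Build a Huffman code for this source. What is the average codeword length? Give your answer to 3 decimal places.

2.747 bits/symbol

Repeatedly combine the two least-probable nodes; the expected code length is the sum of the merged weights.
merge 1/79 + 4/79 → 5/79
merge 4/79 + 5/79 → 9/79
merge 7/79 + 9/79 → 16/79
merge 14/79 + 15/79 → 29/79
merge 16/79 + 17/79 → 33/79
merge 17/79 + 29/79 → 46/79
merge 33/79 + 46/79 → 1
L = 5/79 + 9/79 + 16/79 + 29/79 + 33/79 + 46/79 + 1 = 217/79 ≈ 2.747 bits/symbol.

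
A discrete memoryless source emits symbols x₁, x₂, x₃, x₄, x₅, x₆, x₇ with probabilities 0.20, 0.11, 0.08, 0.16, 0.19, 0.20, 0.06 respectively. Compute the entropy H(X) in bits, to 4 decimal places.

2.6923 bits

H = −Σ pᵢ log₂ pᵢ.
−0.20·log₂(0.20) = 0.4644
−0.11·log₂(0.11) = 0.3503
−0.08·log₂(0.08) = 0.2915
−0.16·log₂(0.16) = 0.4230
−0.19·log₂(0.19) = 0.4552
−0.20·log₂(0.20) = 0.4644
−0.06·log₂(0.06) = 0.2435
Sum ≈ 2.6923 → 2.6923 bits.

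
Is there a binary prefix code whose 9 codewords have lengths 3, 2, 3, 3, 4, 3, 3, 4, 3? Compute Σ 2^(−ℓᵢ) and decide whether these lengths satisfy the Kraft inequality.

With common denominator 2^4 = 16: Σ 2^(−ℓᵢ) = 2/16 + 4/16 + 2/16 + 2/16 + 1/16 + 2/16 + 2/16 + 1/16 + 2/16 = 18/16 = 1.125.
Kraft's inequality requires Σ ≤ 1; here Σ = 1.125 > 1, so no such prefix code exists.

1.125; no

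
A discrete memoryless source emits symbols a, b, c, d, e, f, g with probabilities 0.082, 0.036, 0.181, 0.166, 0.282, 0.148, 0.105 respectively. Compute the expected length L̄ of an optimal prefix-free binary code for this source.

2.655 bits/symbol

Repeatedly combine the two least-probable nodes; the expected code length is the sum of the merged weights.
merge 9/250 + 41/500 → 59/500
merge 21/200 + 59/500 → 223/1000
merge 37/250 + 83/500 → 157/500
merge 181/1000 + 223/1000 → 101/250
merge 141/500 + 157/500 → 149/250
merge 101/250 + 149/250 → 1
L = 59/500 + 223/1000 + 157/500 + 101/250 + 149/250 + 1 = 531/200 = 2.655 bits/symbol.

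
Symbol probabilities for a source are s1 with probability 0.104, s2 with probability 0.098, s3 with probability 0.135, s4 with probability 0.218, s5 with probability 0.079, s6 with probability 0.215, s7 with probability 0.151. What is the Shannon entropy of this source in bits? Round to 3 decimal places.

2.715 bits

H = −Σ pᵢ log₂ pᵢ.
−0.104·log₂(0.104) = 0.3396
−0.098·log₂(0.098) = 0.3284
−0.135·log₂(0.135) = 0.3900
−0.218·log₂(0.218) = 0.4791
−0.079·log₂(0.079) = 0.2893
−0.215·log₂(0.215) = 0.4768
−0.151·log₂(0.151) = 0.4118
Sum ≈ 2.7150 → 2.715 bits.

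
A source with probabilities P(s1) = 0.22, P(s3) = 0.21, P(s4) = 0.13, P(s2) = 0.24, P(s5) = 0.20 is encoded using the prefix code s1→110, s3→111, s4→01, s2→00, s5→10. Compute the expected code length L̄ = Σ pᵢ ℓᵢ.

L̄ = Σ pᵢ·ℓᵢ = 0.22·3 + 0.21·3 + 0.13·2 + 0.24·2 + 0.20·2 = 2.43 bits/symbol.

2.43 bits/symbol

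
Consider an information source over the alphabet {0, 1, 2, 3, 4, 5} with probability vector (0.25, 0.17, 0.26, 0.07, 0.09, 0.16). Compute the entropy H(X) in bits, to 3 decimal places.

H = −Σ pᵢ log₂ pᵢ.
−0.25·log₂(0.25) = 0.5000
−0.17·log₂(0.17) = 0.4346
−0.26·log₂(0.26) = 0.5053
−0.07·log₂(0.07) = 0.2686
−0.09·log₂(0.09) = 0.3127
−0.16·log₂(0.16) = 0.4230
Sum ≈ 2.4441 → 2.444 bits.

2.444 bits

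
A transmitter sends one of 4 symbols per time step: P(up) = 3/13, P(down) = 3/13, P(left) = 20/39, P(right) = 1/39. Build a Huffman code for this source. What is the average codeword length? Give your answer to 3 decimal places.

Repeatedly combine the two least-probable nodes; the expected code length is the sum of the merged weights.
merge 1/39 + 3/13 → 10/39
merge 3/13 + 10/39 → 19/39
merge 19/39 + 20/39 → 1
L = 10/39 + 19/39 + 1 = 68/39 ≈ 1.744 bits/symbol.

1.744 bits/symbol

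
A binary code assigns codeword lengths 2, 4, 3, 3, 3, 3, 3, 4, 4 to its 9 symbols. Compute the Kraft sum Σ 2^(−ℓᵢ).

1.0625

With common denominator 2^4 = 16: Σ 2^(−ℓᵢ) = 4/16 + 1/16 + 2/16 + 2/16 + 2/16 + 2/16 + 2/16 + 1/16 + 1/16 = 17/16 = 1.0625.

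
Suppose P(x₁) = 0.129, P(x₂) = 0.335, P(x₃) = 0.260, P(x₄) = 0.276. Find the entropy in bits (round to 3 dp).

H = −Σ pᵢ log₂ pᵢ.
−0.129·log₂(0.129) = 0.3811
−0.335·log₂(0.335) = 0.5286
−0.260·log₂(0.260) = 0.5053
−0.276·log₂(0.276) = 0.5126
Sum ≈ 1.9276 → 1.928 bits.

1.928 bits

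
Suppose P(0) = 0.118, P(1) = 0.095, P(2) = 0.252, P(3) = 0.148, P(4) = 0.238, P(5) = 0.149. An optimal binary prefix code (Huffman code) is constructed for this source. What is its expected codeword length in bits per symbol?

Repeatedly combine the two least-probable nodes; the expected code length is the sum of the merged weights.
merge 19/200 + 59/500 → 213/1000
merge 37/250 + 149/1000 → 297/1000
merge 213/1000 + 119/500 → 451/1000
merge 63/250 + 297/1000 → 549/1000
merge 451/1000 + 549/1000 → 1
L = 213/1000 + 297/1000 + 451/1000 + 549/1000 + 1 = 251/100 = 2.51 bits/symbol.

2.51 bits/symbol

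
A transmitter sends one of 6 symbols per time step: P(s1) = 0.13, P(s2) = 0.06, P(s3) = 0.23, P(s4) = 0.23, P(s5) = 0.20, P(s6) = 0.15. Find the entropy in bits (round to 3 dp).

H = −Σ pᵢ log₂ pᵢ.
−0.13·log₂(0.13) = 0.3826
−0.06·log₂(0.06) = 0.2435
−0.23·log₂(0.23) = 0.4877
−0.23·log₂(0.23) = 0.4877
−0.20·log₂(0.20) = 0.4644
−0.15·log₂(0.15) = 0.4105
Sum ≈ 2.4764 → 2.476 bits.

2.476 bits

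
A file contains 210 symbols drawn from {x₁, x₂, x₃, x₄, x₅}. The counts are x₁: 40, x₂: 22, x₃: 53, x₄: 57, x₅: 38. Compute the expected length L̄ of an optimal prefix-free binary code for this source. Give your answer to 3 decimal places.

Probabilities are the counts divided by 210.
Repeatedly combine the two least-probable nodes; the expected code length is the sum of the merged weights.
merge 11/105 + 19/105 → 2/7
merge 4/21 + 53/210 → 31/70
merge 19/70 + 2/7 → 39/70
merge 31/70 + 39/70 → 1
L = 2/7 + 31/70 + 39/70 + 1 = 16/7 ≈ 2.286 bits/symbol.

2.286 bits/symbol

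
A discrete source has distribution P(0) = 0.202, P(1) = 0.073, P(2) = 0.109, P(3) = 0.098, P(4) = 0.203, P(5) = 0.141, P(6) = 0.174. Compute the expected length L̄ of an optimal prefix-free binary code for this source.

Repeatedly combine the two least-probable nodes; the expected code length is the sum of the merged weights.
merge 73/1000 + 49/500 → 171/1000
merge 109/1000 + 141/1000 → 1/4
merge 171/1000 + 87/500 → 69/200
merge 101/500 + 203/1000 → 81/200
merge 1/4 + 69/200 → 119/200
merge 81/200 + 119/200 → 1
L = 171/1000 + 1/4 + 69/200 + 81/200 + 119/200 + 1 = 1383/500 = 2.766 bits/symbol.

2.766 bits/symbol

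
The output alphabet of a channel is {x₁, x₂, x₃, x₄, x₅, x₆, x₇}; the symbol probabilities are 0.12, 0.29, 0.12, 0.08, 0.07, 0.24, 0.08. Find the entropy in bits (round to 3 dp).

2.598 bits

H = −Σ pᵢ log₂ pᵢ.
−0.12·log₂(0.12) = 0.3671
−0.29·log₂(0.29) = 0.5179
−0.12·log₂(0.12) = 0.3671
−0.08·log₂(0.08) = 0.2915
−0.07·log₂(0.07) = 0.2686
−0.24·log₂(0.24) = 0.4941
−0.08·log₂(0.08) = 0.2915
Sum ≈ 2.5977 → 2.598 bits.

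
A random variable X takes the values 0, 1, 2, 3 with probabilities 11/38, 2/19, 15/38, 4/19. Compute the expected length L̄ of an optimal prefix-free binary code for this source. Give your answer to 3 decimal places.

Repeatedly combine the two least-probable nodes; the expected code length is the sum of the merged weights.
merge 2/19 + 4/19 → 6/19
merge 11/38 + 6/19 → 23/38
merge 15/38 + 23/38 → 1
L = 6/19 + 23/38 + 1 = 73/38 ≈ 1.921 bits/symbol.

1.921 bits/symbol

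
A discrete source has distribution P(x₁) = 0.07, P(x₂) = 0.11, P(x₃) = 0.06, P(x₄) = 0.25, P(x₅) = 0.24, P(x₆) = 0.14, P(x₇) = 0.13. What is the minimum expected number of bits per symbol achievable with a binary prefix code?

Repeatedly combine the two least-probable nodes; the expected code length is the sum of the merged weights.
merge 3/50 + 7/100 → 13/100
merge 11/100 + 13/100 → 6/25
merge 13/100 + 7/50 → 27/100
merge 6/25 + 6/25 → 12/25
merge 1/4 + 27/100 → 13/25
merge 12/25 + 13/25 → 1
L = 13/100 + 6/25 + 27/100 + 12/25 + 13/25 + 1 = 66/25 = 2.64 bits/symbol.

2.64 bits/symbol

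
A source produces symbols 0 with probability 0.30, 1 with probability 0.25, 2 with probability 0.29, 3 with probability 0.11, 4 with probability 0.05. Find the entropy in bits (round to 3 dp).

2.105 bits

H = −Σ pᵢ log₂ pᵢ.
−0.30·log₂(0.30) = 0.5211
−0.25·log₂(0.25) = 0.5000
−0.29·log₂(0.29) = 0.5179
−0.11·log₂(0.11) = 0.3503
−0.05·log₂(0.05) = 0.2161
Sum ≈ 2.1054 → 2.105 bits.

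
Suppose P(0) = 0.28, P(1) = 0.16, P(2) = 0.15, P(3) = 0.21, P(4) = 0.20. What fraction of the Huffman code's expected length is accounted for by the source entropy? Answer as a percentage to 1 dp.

Entropy H = −Σ p log₂ p ≈ 2.2850 bits.
Huffman merges: 3/20+4/25→31/100; 1/5+21/100→41/100; 7/25+31/100→59/100; 41/100+59/100→1. L = 231/100 ≈ 2.3100.
Efficiency = H/L = 2.2850/2.3100 = 98.9%.

98.9%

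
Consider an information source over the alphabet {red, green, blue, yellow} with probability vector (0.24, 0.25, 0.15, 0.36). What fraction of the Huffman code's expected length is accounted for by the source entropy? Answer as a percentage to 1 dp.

96.8%

Entropy H = −Σ p log₂ p ≈ 1.9353 bits.
Huffman merges: 3/20+6/25→39/100; 1/4+9/25→61/100; 39/100+61/100→1. L = 2 ≈ 2.0000.
Efficiency = H/L = 1.9353/2.0000 = 96.8%.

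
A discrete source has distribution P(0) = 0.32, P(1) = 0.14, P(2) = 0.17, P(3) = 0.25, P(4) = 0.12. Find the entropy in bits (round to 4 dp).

2.2248 bits

H = −Σ pᵢ log₂ pᵢ.
−0.32·log₂(0.32) = 0.5260
−0.14·log₂(0.14) = 0.3971
−0.17·log₂(0.17) = 0.4346
−0.25·log₂(0.25) = 0.5000
−0.12·log₂(0.12) = 0.3671
Sum ≈ 2.2248 → 2.2248 bits.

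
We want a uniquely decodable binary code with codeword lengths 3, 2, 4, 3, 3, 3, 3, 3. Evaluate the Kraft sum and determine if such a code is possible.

With common denominator 2^4 = 16: Σ 2^(−ℓᵢ) = 2/16 + 4/16 + 1/16 + 2/16 + 2/16 + 2/16 + 2/16 + 2/16 = 17/16 = 1.0625.
Kraft's inequality requires Σ ≤ 1; here Σ = 1.0625 > 1, so no such prefix code exists.

1.0625; no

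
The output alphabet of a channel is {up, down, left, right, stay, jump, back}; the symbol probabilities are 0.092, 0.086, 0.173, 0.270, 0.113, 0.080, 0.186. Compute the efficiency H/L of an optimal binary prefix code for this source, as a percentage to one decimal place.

Entropy H = −Σ p log₂ p ≈ 2.6673 bits.
Huffman merges: 2/25+43/500→83/500; 23/250+113/1000→41/200; 83/500+173/1000→339/1000; 93/500+41/200→391/1000; 27/100+339/1000→609/1000; 391/1000+609/1000→1. L = 271/100 ≈ 2.7100.
Efficiency = H/L = 2.6673/2.7100 = 98.4%.

98.4%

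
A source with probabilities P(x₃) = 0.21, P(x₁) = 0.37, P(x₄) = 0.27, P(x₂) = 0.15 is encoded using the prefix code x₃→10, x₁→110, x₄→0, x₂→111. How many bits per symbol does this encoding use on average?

2.25 bits/symbol

L̄ = Σ pᵢ·ℓᵢ = 0.21·2 + 0.37·3 + 0.27·1 + 0.15·3 = 2.25 bits/symbol.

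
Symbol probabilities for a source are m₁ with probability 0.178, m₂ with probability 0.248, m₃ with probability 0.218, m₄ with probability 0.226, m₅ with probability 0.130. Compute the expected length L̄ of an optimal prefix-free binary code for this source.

2.308 bits/symbol

Repeatedly combine the two least-probable nodes; the expected code length is the sum of the merged weights.
merge 13/100 + 89/500 → 77/250
merge 109/500 + 113/500 → 111/250
merge 31/125 + 77/250 → 139/250
merge 111/250 + 139/250 → 1
L = 77/250 + 111/250 + 139/250 + 1 = 577/250 = 2.308 bits/symbol.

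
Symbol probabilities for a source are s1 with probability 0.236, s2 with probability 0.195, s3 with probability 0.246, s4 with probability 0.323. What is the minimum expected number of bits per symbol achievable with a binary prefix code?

2 bits/symbol

Repeatedly combine the two least-probable nodes; the expected code length is the sum of the merged weights.
merge 39/200 + 59/250 → 431/1000
merge 123/500 + 323/1000 → 569/1000
merge 431/1000 + 569/1000 → 1
L = 431/1000 + 569/1000 + 1 = 2 bits/symbol.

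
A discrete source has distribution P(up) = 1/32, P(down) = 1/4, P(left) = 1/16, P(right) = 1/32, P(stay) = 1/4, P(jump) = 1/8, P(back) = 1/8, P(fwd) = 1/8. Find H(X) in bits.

2.6875 bits

Each probability is a power of 1/2, so log₂(1/p) is an integer.
H = Σ p·log₂(1/p) = 1/32·5 + 1/4·2 + 1/16·4 + 1/32·5 + 1/4·2 + 1/8·3 + 1/8·3 + 1/8·3 = 2.6875 bits.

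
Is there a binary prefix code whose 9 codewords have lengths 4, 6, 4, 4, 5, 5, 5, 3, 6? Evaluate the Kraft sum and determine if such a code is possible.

0.4375; yes

With common denominator 2^6 = 64: Σ 2^(−ℓᵢ) = 4/64 + 1/64 + 4/64 + 4/64 + 2/64 + 2/64 + 2/64 + 8/64 + 1/64 = 28/64 = 0.4375.
Kraft's inequality requires Σ ≤ 1; here Σ = 0.4375 ≤ 1, so such a prefix code exists.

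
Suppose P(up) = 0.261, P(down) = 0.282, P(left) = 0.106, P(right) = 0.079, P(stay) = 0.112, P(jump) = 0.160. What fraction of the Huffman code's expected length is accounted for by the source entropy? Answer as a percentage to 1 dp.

98.9%

Entropy H = −Σ p log₂ p ≈ 2.4301 bits.
Huffman merges: 79/1000+53/500→37/200; 14/125+4/25→34/125; 37/200+261/1000→223/500; 34/125+141/500→277/500; 223/500+277/500→1. L = 2457/1000 ≈ 2.4570.
Efficiency = H/L = 2.4301/2.4570 = 98.9%.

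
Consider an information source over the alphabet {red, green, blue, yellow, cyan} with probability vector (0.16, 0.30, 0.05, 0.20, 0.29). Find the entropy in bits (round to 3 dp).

2.142 bits

H = −Σ pᵢ log₂ pᵢ.
−0.16·log₂(0.16) = 0.4230
−0.30·log₂(0.30) = 0.5211
−0.05·log₂(0.05) = 0.2161
−0.20·log₂(0.20) = 0.4644
−0.29·log₂(0.29) = 0.5179
Sum ≈ 2.1425 → 2.142 bits.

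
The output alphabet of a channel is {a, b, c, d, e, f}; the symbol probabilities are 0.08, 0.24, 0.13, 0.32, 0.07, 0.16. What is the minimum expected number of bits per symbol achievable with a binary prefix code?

2.43 bits/symbol

Repeatedly combine the two least-probable nodes; the expected code length is the sum of the merged weights.
merge 7/100 + 2/25 → 3/20
merge 13/100 + 3/20 → 7/25
merge 4/25 + 6/25 → 2/5
merge 7/25 + 8/25 → 3/5
merge 2/5 + 3/5 → 1
L = 3/20 + 7/25 + 2/5 + 3/5 + 1 = 243/100 = 2.43 bits/symbol.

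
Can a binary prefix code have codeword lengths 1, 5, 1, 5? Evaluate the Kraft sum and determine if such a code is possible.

1.0625; no

With common denominator 2^5 = 32: Σ 2^(−ℓᵢ) = 16/32 + 1/32 + 16/32 + 1/32 = 34/32 = 1.0625.
Kraft's inequality requires Σ ≤ 1; here Σ = 1.0625 > 1, so no such prefix code exists.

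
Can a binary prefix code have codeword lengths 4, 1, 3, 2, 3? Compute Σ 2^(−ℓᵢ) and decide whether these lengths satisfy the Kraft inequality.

1.0625; no

With common denominator 2^4 = 16: Σ 2^(−ℓᵢ) = 1/16 + 8/16 + 2/16 + 4/16 + 2/16 = 17/16 = 1.0625.
Kraft's inequality requires Σ ≤ 1; here Σ = 1.0625 > 1, so no such prefix code exists.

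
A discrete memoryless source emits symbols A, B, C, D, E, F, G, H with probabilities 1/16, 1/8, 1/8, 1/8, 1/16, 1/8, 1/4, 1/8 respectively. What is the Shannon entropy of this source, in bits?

Each probability is a power of 1/2, so log₂(1/p) is an integer.
H = Σ p·log₂(1/p) = 1/16·4 + 1/8·3 + 1/8·3 + 1/8·3 + 1/16·4 + 1/8·3 + 1/4·2 + 1/8·3 = 2.875 bits.

2.875 bits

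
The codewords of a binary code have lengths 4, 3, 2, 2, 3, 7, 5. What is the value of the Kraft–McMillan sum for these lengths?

0.8515625

With common denominator 2^7 = 128: Σ 2^(−ℓᵢ) = 8/128 + 16/128 + 32/128 + 32/128 + 16/128 + 1/128 + 4/128 = 109/128 = 0.8515625.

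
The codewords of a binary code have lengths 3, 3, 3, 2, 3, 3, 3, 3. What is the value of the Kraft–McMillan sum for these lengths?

With common denominator 2^3 = 8: Σ 2^(−ℓᵢ) = 1/8 + 1/8 + 1/8 + 2/8 + 1/8 + 1/8 + 1/8 + 1/8 = 9/8 = 1.125.

1.125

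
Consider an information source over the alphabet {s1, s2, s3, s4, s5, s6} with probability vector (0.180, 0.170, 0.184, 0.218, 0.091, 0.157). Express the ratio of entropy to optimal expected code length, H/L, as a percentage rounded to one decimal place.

97.9%

Entropy H = −Σ p log₂ p ≈ 2.5424 bits.
Huffman merges: 91/1000+157/1000→31/125; 17/100+9/50→7/20; 23/125+109/500→201/500; 31/125+7/20→299/500; 201/500+299/500→1. L = 1299/500 ≈ 2.5980.
Efficiency = H/L = 2.5424/2.5980 = 97.9%.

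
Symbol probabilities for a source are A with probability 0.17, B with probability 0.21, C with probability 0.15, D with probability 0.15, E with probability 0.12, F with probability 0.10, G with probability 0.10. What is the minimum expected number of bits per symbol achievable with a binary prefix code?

Repeatedly combine the two least-probable nodes; the expected code length is the sum of the merged weights.
merge 1/10 + 1/10 → 1/5
merge 3/25 + 3/20 → 27/100
merge 3/20 + 17/100 → 8/25
merge 1/5 + 21/100 → 41/100
merge 27/100 + 8/25 → 59/100
merge 41/100 + 59/100 → 1
L = 1/5 + 27/100 + 8/25 + 41/100 + 59/100 + 1 = 279/100 = 2.79 bits/symbol.

2.79 bits/symbol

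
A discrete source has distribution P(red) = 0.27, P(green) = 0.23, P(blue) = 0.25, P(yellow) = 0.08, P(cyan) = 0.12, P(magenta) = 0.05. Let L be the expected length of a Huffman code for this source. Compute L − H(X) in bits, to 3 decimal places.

Entropy H = −Σ p log₂ p ≈ 2.3724 bits.
Huffman merges: 1/20+2/25→13/100; 3/25+13/100→1/4; 23/100+1/4→12/25; 1/4+27/100→13/25; 12/25+13/25→1. L = 119/50 ≈ 2.3800.
L − H = 2.3800 − 2.3724 = 0.008 bits.

0.008 bits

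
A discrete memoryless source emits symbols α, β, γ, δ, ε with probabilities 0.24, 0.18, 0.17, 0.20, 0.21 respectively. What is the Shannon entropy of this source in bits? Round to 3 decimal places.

2.311 bits

H = −Σ pᵢ log₂ pᵢ.
−0.24·log₂(0.24) = 0.4941
−0.18·log₂(0.18) = 0.4453
−0.17·log₂(0.17) = 0.4346
−0.20·log₂(0.20) = 0.4644
−0.21·log₂(0.21) = 0.4728
Sum ≈ 2.3112 → 2.311 bits.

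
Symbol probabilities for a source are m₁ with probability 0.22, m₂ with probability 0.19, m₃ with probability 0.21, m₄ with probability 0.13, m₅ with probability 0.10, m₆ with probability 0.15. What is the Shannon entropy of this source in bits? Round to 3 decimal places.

2.534 bits

H = −Σ pᵢ log₂ pᵢ.
−0.22·log₂(0.22) = 0.4806
−0.19·log₂(0.19) = 0.4552
−0.21·log₂(0.21) = 0.4728
−0.13·log₂(0.13) = 0.3826
−0.10·log₂(0.10) = 0.3322
−0.15·log₂(0.15) = 0.4105
Sum ≈ 2.5340 → 2.534 bits.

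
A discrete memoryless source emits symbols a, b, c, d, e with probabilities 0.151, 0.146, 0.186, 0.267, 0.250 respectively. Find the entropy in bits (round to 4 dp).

H = −Σ pᵢ log₂ pᵢ.
−0.151·log₂(0.151) = 0.4118
−0.146·log₂(0.146) = 0.4053
−0.186·log₂(0.186) = 0.4514
−0.267·log₂(0.267) = 0.5087
−0.250·log₂(0.250) = 0.5000
Sum ≈ 2.2771 → 2.2771 bits.

2.2771 bits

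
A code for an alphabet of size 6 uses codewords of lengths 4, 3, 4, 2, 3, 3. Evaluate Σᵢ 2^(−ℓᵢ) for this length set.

0.75

With common denominator 2^4 = 16: Σ 2^(−ℓᵢ) = 1/16 + 2/16 + 1/16 + 4/16 + 2/16 + 2/16 = 12/16 = 0.75.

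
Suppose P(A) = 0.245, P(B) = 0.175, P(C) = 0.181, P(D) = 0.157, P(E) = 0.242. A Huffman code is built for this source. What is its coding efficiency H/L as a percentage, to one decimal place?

98.6%

Entropy H = −Σ p log₂ p ≈ 2.2983 bits.
Huffman merges: 157/1000+7/40→83/250; 181/1000+121/500→423/1000; 49/200+83/250→577/1000; 423/1000+577/1000→1. L = 583/250 ≈ 2.3320.
Efficiency = H/L = 2.2983/2.3320 = 98.6%.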